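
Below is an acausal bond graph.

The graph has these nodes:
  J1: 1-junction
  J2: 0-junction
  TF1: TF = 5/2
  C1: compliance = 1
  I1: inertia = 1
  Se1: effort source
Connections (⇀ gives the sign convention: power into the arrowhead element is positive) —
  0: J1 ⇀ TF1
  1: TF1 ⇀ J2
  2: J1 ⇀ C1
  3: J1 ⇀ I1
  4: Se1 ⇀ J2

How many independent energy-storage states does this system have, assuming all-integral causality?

2  (C1, I1 all integral)

#4 |J2  (Se1 fixes effort; stroke away)
#1 |TF1  (0-jn J2 has e-setter on 4)
#0 |J1  (TF1 one-in-one-out from 1)
#2 |J1  (C1: C, integral causality)
#3 |I1  (J1 needs exactly one f-in)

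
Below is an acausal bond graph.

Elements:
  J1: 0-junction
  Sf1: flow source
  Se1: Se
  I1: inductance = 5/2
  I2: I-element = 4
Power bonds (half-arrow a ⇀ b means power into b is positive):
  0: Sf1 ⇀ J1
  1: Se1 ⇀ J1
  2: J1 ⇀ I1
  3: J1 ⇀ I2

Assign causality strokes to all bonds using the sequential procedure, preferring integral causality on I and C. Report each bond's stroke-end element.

#0 stroke at Sf1  (Sf1 (Sf) sets flow on bond)
#1 stroke at J1  (Se1: effort source, stroke at far end)
#2 stroke at I1  (common-e at J1 fixed by 1)
#3 stroke at I2  (J1: bond 1 brought effort, rest push out)

β0 stroke→Sf1
β1 stroke→J1
β2 stroke→I1
β3 stroke→I2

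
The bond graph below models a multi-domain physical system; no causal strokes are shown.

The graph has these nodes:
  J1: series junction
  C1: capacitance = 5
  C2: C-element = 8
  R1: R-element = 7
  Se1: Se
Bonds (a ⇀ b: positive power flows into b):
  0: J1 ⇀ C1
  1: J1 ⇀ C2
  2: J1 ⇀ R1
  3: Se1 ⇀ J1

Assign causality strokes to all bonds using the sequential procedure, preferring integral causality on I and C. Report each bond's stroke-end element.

b3 →J1  (Se1 fixes effort; stroke away)
b0 →J1  (C1 outputs effort q/C1)
b1 →J1  (C2: C, integral causality)
b2 →R1  (only one flow-in slot at J1)

β0 |J1
β1 |J1
β2 |R1
β3 |J1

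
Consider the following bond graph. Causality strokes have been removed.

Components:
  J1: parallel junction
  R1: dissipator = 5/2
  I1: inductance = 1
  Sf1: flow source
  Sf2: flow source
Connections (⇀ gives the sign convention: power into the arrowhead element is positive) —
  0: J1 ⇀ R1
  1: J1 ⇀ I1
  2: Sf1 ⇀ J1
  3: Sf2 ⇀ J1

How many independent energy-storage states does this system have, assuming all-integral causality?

bond 2 |Sf1  (Sf1 (Sf) sets flow on bond)
bond 3 |Sf2  (source Sf2 imposes f)
bond 1 |I1  (I1: I, integral causality)
bond 0 |J1  (J1: last free bond brings effort in)

1  (I1 all integral)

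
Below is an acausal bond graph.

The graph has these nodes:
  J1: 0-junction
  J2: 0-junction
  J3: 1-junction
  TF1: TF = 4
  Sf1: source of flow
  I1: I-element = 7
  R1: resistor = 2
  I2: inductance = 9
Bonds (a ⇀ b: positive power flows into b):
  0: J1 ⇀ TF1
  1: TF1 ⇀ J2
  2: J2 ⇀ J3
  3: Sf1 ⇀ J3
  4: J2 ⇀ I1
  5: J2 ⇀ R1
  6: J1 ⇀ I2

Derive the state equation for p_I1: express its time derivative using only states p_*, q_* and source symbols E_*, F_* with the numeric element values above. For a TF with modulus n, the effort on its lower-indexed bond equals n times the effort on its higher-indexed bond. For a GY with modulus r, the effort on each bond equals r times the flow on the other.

bond 3 →Sf1  (Sf1 (Sf) sets flow on bond)
bond 2 →J3  (J3: bond 3 brought flow, rest push out)
bond 4 →I1  (I1 integral (f out))
bond 6 →I2  (I2 integral (f out))
bond 0 →J1  (J1 needs exactly one e-in)
bond 1 →TF1  (TF1: transformer flips bond 0)
bond 5 →J2  (J2: last free bond brings effort in)

dp_I1/dt = -2*F_Sf1 - 2*p_I1/7 - 8*p_I2/9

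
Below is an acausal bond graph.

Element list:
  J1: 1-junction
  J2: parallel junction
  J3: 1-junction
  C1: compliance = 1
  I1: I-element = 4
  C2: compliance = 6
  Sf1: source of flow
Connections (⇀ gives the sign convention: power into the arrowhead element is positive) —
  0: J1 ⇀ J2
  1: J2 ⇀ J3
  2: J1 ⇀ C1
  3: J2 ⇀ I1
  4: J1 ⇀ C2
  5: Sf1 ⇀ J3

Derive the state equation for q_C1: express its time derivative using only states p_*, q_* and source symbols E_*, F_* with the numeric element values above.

bond 5 →Sf1  (Sf1: flow source, stroke at near end)
bond 1 →J3  (J3 flow already set via bond 5)
bond 2 →J1  (C1 outputs effort q/C1)
bond 3 →I1  (prefer integral on I1)
bond 0 →J2  (J2 needs exactly one e-in)
bond 4 →J1  (common-f at J1 fixed by 0)

dq_C1/dt = F_Sf1 + p_I1/4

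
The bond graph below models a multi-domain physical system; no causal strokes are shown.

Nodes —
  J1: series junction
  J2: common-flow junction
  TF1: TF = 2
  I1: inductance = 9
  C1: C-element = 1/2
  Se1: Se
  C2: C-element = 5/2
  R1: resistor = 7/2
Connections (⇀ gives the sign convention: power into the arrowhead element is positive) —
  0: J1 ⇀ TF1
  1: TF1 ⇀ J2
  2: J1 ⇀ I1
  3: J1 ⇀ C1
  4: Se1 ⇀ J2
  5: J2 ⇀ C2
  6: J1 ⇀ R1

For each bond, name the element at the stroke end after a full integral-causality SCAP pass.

#0 →J1
#1 →TF1
#2 →I1
#3 →J1
#4 →J2
#5 →J2
#6 →J1

β4 →J2  (Se1: effort source, stroke at far end)
β2 →I1  (prefer integral on I1)
β0 →J1  (J1 flow already set via bond 2)
β3 →J1  (J1: bond 2 brought flow, rest push out)
β6 →J1  (J1: bond 2 brought flow, rest push out)
β1 →TF1  (through TF1, causality passes straight; one stroke at TF1)
β5 →J2  (common-f at J2 fixed by 1)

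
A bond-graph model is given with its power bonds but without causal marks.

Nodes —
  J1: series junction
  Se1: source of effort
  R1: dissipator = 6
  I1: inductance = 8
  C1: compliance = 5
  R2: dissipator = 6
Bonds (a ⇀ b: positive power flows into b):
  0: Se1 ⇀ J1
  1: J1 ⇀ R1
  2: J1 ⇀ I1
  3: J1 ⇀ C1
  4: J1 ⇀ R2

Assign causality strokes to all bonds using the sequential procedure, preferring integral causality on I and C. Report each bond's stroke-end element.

#0 stroke→J1  (Se1: effort source, stroke at far end)
#2 stroke→I1  (I1 integral (f out))
#1 stroke→J1  (1-jn J1 has f-setter on 2)
#3 stroke→J1  (J1: bond 2 brought flow, rest push out)
#4 stroke→J1  (common-f at J1 fixed by 2)

#0 |J1
#1 |J1
#2 |I1
#3 |J1
#4 |J1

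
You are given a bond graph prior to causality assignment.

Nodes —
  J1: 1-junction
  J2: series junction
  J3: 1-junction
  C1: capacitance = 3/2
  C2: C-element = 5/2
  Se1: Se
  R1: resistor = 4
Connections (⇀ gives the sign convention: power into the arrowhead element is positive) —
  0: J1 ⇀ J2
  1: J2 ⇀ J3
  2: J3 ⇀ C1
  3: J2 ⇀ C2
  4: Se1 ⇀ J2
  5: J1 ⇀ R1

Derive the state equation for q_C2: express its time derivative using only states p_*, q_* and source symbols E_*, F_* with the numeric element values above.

#4 |J2  (Se1: effort source, stroke at far end)
#2 |J3  (C1: C, integral causality)
#1 |J2  (closing 1-jn rule on J3)
#3 |J2  (C2 integral (e out))
#0 |J1  (J2: last free bond brings flow in)
#5 |R1  (J1 needs exactly one f-in)

dq_C2/dt = E_Se1/4 - q_C1/6 - q_C2/10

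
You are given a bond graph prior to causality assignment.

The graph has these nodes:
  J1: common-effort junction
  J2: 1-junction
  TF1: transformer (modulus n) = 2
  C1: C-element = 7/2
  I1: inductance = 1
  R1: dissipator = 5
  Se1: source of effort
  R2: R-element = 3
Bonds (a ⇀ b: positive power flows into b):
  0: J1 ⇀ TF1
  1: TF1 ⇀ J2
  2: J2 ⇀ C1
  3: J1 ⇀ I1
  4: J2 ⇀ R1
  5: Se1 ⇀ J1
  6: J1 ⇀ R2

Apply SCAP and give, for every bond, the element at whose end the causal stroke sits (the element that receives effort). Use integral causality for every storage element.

b5 |J1  (Se1 (Se) sets effort on bond)
b0 |TF1  (J1 effort already set via bond 5)
b3 |I1  (0-jn J1 has e-setter on 5)
b6 |R2  (0-jn J1 has e-setter on 5)
b1 |J2  (TF1: transformer flips bond 0)
b2 |J2  (prefer integral on C1)
b4 |R1  (J2: last free bond brings flow in)

b0 stroke→TF1
b1 stroke→J2
b2 stroke→J2
b3 stroke→I1
b4 stroke→R1
b5 stroke→J1
b6 stroke→R2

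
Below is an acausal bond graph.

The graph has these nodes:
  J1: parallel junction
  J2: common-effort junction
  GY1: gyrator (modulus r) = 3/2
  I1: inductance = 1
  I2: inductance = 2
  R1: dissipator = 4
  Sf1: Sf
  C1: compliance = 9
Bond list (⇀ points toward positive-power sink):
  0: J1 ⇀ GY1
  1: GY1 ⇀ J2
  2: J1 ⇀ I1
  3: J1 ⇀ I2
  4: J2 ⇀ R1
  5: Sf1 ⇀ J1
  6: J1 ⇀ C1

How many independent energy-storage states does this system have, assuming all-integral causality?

3  (C1, I1, I2 all integral)

#5 stroke→Sf1  (Sf1 (Sf) sets flow on bond)
#2 stroke→I1  (I1 integral (f out))
#3 stroke→I2  (I2 integral (f out))
#6 stroke→J1  (C1 integral (e out))
#0 stroke→GY1  (J1 effort already set via bond 6)
#1 stroke→GY1  (GY1: gyrator matches bond 0)
#4 stroke→J2  (J2: last free bond brings effort in)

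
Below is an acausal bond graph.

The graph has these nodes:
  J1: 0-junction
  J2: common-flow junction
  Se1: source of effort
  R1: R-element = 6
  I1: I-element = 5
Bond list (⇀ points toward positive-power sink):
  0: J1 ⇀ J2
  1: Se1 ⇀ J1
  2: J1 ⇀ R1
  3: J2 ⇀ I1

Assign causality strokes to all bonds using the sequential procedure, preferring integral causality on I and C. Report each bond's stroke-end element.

#0 →J2
#1 →J1
#2 →R1
#3 →I1

β1 stroke→J1  (Se1: effort source, stroke at far end)
β0 stroke→J2  (0-jn J1 has e-setter on 1)
β2 stroke→R1  (common-e at J1 fixed by 1)
β3 stroke→I1  (only one flow-in slot at J2)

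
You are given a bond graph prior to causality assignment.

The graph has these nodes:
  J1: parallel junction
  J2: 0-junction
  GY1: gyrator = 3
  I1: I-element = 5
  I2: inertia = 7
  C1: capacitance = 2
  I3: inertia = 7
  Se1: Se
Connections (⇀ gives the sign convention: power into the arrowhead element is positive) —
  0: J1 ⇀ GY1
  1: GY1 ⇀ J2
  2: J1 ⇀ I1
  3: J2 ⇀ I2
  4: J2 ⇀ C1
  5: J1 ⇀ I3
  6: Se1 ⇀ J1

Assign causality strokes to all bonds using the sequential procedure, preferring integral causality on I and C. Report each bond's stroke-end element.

#6 →J1  (Se1: effort source, stroke at far end)
#0 →GY1  (J1: bond 6 brought effort, rest push out)
#2 →I1  (J1 effort already set via bond 6)
#5 →I3  (0-jn J1 has e-setter on 6)
#1 →GY1  (GY1: gyrator matches bond 0)
#3 →I2  (prefer integral on I2)
#4 →J2  (only one effort-in slot at J2)

#0 stroke at GY1
#1 stroke at GY1
#2 stroke at I1
#3 stroke at I2
#4 stroke at J2
#5 stroke at I3
#6 stroke at J1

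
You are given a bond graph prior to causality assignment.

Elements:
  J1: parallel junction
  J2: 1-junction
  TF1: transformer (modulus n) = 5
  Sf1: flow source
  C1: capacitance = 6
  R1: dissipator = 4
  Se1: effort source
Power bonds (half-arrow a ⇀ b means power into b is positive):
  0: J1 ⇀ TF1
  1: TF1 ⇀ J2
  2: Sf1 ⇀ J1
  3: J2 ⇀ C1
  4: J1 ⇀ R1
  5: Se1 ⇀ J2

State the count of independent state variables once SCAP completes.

b2 stroke at Sf1  (Sf1 (Sf) sets flow on bond)
b5 stroke at J2  (Se1 (Se) sets effort on bond)
b3 stroke at J2  (C1 outputs effort q/C1)
b1 stroke at TF1  (only one flow-in slot at J2)
b0 stroke at J1  (TF1: transformer flips bond 1)
b4 stroke at R1  (common-e at J1 fixed by 0)

1  (C1 all integral)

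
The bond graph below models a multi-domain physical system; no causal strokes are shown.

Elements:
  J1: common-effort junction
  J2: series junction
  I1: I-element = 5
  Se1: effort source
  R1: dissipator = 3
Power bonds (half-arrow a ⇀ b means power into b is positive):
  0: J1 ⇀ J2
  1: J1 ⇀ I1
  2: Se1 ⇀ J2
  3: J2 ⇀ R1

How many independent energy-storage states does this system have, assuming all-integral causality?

bond 2 →J2  (Se1: effort source, stroke at far end)
bond 1 →I1  (prefer integral on I1)
bond 0 →J1  (J1 needs exactly one e-in)
bond 3 →J2  (1-jn J2 has f-setter on 0)

1  (I1 all integral)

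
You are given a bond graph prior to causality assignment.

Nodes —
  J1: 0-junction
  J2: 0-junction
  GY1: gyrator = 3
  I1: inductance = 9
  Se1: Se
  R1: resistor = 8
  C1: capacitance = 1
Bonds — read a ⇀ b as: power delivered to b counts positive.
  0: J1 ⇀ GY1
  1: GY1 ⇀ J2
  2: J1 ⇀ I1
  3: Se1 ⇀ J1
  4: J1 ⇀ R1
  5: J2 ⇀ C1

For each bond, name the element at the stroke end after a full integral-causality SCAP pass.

b0 stroke→GY1
b1 stroke→GY1
b2 stroke→I1
b3 stroke→J1
b4 stroke→R1
b5 stroke→J2

#3 stroke→J1  (source Se1 imposes e)
#0 stroke→GY1  (J1 effort already set via bond 3)
#2 stroke→I1  (common-e at J1 fixed by 3)
#4 stroke→R1  (J1: bond 3 brought effort, rest push out)
#1 stroke→GY1  (GY GY1: same side as bond 0)
#5 stroke→J2  (only one effort-in slot at J2)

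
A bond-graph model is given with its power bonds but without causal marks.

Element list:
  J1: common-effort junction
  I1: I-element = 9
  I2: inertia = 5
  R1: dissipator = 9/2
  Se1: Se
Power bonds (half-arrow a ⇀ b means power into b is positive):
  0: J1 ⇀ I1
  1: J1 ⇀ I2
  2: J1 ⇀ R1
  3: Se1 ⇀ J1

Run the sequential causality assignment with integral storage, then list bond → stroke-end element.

#3 stroke→J1  (Se1 fixes effort; stroke away)
#0 stroke→I1  (0-jn J1 has e-setter on 3)
#1 stroke→I2  (0-jn J1 has e-setter on 3)
#2 stroke→R1  (J1 effort already set via bond 3)

β0 stroke at I1
β1 stroke at I2
β2 stroke at R1
β3 stroke at J1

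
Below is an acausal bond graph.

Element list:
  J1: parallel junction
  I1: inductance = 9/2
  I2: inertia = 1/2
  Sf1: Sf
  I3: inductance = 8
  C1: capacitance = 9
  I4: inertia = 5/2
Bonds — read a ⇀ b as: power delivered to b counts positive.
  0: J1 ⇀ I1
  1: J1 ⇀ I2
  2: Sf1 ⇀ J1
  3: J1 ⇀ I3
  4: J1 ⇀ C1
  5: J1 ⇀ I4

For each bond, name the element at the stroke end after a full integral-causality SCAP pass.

bond 0 →I1
bond 1 →I2
bond 2 →Sf1
bond 3 →I3
bond 4 →J1
bond 5 →I4

b2 stroke at Sf1  (Sf1: flow source, stroke at near end)
b0 stroke at I1  (prefer integral on I1)
b1 stroke at I2  (I2 outputs flow p/I2)
b3 stroke at I3  (I3: I, integral causality)
b4 stroke at J1  (C1 outputs effort q/C1)
b5 stroke at I4  (J1: bond 4 brought effort, rest push out)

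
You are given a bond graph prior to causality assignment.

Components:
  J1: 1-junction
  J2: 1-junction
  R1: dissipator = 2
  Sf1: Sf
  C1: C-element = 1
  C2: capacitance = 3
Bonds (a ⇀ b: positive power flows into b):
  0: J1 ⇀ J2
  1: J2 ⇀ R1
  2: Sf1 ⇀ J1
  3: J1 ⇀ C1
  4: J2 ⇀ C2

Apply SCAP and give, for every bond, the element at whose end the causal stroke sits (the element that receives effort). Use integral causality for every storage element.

β2 stroke at Sf1  (source Sf1 imposes f)
β0 stroke at J1  (common-f at J1 fixed by 2)
β3 stroke at J1  (common-f at J1 fixed by 2)
β1 stroke at J2  (1-jn J2 has f-setter on 0)
β4 stroke at J2  (J2 flow already set via bond 0)

b0 stroke at J1
b1 stroke at J2
b2 stroke at Sf1
b3 stroke at J1
b4 stroke at J2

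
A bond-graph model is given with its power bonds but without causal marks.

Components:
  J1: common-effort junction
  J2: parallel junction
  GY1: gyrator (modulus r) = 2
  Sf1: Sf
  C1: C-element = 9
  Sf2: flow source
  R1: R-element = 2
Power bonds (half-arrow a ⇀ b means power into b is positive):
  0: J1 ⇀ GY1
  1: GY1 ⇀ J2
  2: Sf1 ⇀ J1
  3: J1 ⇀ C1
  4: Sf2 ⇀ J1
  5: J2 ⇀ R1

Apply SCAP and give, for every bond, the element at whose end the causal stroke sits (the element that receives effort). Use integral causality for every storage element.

#0 →GY1
#1 →GY1
#2 →Sf1
#3 →J1
#4 →Sf2
#5 →J2

b2 stroke at Sf1  (Sf1 fixes flow; stroke at Sf1)
b4 stroke at Sf2  (Sf2: flow source, stroke at near end)
b3 stroke at J1  (C1 integral (e out))
b0 stroke at GY1  (common-e at J1 fixed by 3)
b1 stroke at GY1  (GY GY1: same side as bond 0)
b5 stroke at J2  (closing 0-jn rule on J2)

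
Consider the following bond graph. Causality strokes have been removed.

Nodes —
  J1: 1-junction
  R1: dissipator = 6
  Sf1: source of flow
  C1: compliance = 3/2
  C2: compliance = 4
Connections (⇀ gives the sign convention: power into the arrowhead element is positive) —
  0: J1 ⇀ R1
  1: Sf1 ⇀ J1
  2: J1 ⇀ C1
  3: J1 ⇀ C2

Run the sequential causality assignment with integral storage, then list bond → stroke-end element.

bond 0 stroke→J1
bond 1 stroke→Sf1
bond 2 stroke→J1
bond 3 stroke→J1

β1 →Sf1  (source Sf1 imposes f)
β0 →J1  (J1: bond 1 brought flow, rest push out)
β2 →J1  (common-f at J1 fixed by 1)
β3 →J1  (1-jn J1 has f-setter on 1)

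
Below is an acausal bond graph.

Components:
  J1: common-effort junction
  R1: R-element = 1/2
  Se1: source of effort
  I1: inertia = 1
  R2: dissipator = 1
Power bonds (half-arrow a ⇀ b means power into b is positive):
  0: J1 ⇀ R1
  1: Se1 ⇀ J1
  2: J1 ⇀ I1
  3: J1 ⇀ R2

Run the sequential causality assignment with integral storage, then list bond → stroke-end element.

β1 stroke→J1  (Se1 (Se) sets effort on bond)
β0 stroke→R1  (J1 effort already set via bond 1)
β2 stroke→I1  (J1 effort already set via bond 1)
β3 stroke→R2  (common-e at J1 fixed by 1)

b0 stroke→R1
b1 stroke→J1
b2 stroke→I1
b3 stroke→R2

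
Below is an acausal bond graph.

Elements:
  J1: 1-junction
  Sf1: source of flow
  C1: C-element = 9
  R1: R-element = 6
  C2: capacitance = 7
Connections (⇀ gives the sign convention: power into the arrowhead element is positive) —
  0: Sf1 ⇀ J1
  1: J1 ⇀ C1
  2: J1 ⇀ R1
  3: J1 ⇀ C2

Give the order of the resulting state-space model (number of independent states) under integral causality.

2  (C1, C2 all integral)

#0 stroke→Sf1  (Sf1 fixes flow; stroke at Sf1)
#1 stroke→J1  (J1 flow already set via bond 0)
#2 stroke→J1  (J1: bond 0 brought flow, rest push out)
#3 stroke→J1  (J1: bond 0 brought flow, rest push out)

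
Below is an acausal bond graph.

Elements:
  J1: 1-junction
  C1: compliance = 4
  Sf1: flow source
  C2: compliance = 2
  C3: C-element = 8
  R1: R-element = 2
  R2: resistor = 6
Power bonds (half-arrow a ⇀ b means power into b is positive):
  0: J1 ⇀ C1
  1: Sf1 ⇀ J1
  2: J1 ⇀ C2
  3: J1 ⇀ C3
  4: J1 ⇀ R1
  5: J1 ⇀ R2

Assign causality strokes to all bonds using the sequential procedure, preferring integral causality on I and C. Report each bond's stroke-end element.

β1 stroke→Sf1  (Sf1 (Sf) sets flow on bond)
β0 stroke→J1  (J1: bond 1 brought flow, rest push out)
β2 stroke→J1  (J1: bond 1 brought flow, rest push out)
β3 stroke→J1  (J1: bond 1 brought flow, rest push out)
β4 stroke→J1  (1-jn J1 has f-setter on 1)
β5 stroke→J1  (common-f at J1 fixed by 1)

bond 0 stroke at J1
bond 1 stroke at Sf1
bond 2 stroke at J1
bond 3 stroke at J1
bond 4 stroke at J1
bond 5 stroke at J1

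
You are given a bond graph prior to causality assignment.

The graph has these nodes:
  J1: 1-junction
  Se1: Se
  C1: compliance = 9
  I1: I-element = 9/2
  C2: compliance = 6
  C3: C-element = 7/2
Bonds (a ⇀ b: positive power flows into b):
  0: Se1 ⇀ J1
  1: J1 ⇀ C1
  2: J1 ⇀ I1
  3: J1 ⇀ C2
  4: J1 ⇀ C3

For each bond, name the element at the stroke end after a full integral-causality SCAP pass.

#0 stroke→J1
#1 stroke→J1
#2 stroke→I1
#3 stroke→J1
#4 stroke→J1

bond 0 stroke→J1  (Se1 (Se) sets effort on bond)
bond 1 stroke→J1  (C1: C, integral causality)
bond 2 stroke→I1  (I1: I, integral causality)
bond 3 stroke→J1  (J1 flow already set via bond 2)
bond 4 stroke→J1  (1-jn J1 has f-setter on 2)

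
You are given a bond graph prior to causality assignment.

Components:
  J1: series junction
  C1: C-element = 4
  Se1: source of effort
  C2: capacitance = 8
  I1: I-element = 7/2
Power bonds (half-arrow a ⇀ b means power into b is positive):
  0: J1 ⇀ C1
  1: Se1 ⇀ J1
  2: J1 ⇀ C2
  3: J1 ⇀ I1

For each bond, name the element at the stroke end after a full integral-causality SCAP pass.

#1 →J1  (source Se1 imposes e)
#0 →J1  (C1 outputs effort q/C1)
#2 →J1  (C2: C, integral causality)
#3 →I1  (J1: last free bond brings flow in)

β0 stroke at J1
β1 stroke at J1
β2 stroke at J1
β3 stroke at I1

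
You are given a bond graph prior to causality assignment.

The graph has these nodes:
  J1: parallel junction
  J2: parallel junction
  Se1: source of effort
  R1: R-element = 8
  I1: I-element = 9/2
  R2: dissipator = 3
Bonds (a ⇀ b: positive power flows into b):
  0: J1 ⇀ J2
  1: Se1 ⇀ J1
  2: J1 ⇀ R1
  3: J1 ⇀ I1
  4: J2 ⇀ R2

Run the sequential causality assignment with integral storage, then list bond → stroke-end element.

#0 stroke→J2
#1 stroke→J1
#2 stroke→R1
#3 stroke→I1
#4 stroke→R2

β1 stroke at J1  (Se1: effort source, stroke at far end)
β0 stroke at J2  (J1 effort already set via bond 1)
β2 stroke at R1  (J1: bond 1 brought effort, rest push out)
β3 stroke at I1  (J1 effort already set via bond 1)
β4 stroke at R2  (common-e at J2 fixed by 0)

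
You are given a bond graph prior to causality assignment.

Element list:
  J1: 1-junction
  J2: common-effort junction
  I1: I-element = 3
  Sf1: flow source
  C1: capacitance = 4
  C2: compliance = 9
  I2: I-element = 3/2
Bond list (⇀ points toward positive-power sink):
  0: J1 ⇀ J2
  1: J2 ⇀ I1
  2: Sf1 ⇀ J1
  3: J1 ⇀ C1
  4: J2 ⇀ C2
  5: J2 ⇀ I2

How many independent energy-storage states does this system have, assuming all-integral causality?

#2 →Sf1  (Sf1 (Sf) sets flow on bond)
#0 →J1  (1-jn J1 has f-setter on 2)
#3 →J1  (J1 flow already set via bond 2)
#1 →I1  (I1: I, integral causality)
#4 →J2  (C2 integral (e out))
#5 →I2  (common-e at J2 fixed by 4)

4  (C1, C2, I1, I2 all integral)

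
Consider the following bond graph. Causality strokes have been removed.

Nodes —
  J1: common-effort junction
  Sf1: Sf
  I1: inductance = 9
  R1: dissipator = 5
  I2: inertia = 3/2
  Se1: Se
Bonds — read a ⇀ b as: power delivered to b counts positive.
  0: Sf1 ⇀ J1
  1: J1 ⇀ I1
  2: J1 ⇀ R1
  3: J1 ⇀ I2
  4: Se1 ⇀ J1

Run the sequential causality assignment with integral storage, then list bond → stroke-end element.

#0 stroke at Sf1
#1 stroke at I1
#2 stroke at R1
#3 stroke at I2
#4 stroke at J1

b0 →Sf1  (Sf1 fixes flow; stroke at Sf1)
b4 →J1  (Se1 fixes effort; stroke away)
b1 →I1  (J1 effort already set via bond 4)
b2 →R1  (J1 effort already set via bond 4)
b3 →I2  (common-e at J1 fixed by 4)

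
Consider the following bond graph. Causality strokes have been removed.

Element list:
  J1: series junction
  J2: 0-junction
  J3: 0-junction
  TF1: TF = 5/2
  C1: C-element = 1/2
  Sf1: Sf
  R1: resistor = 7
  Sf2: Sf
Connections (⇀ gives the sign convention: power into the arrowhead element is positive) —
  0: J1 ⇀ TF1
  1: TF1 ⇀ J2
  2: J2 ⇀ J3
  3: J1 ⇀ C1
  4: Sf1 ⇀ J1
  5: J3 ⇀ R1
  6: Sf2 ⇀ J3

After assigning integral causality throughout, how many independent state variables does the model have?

b4 |Sf1  (Sf1: flow source, stroke at near end)
b6 |Sf2  (Sf2 (Sf) sets flow on bond)
b0 |J1  (J1 flow already set via bond 4)
b3 |J1  (1-jn J1 has f-setter on 4)
b1 |TF1  (TF1: transformer flips bond 0)
b2 |J2  (J2 needs exactly one e-in)
b5 |J3  (J3: last free bond brings effort in)

1  (C1 all integral)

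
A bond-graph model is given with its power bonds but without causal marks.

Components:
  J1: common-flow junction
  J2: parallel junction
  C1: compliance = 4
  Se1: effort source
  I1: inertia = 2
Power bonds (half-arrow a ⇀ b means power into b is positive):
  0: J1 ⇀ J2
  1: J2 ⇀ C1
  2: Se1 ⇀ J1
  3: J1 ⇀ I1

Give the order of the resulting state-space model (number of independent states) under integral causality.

2  (C1, I1 all integral)

bond 2 |J1  (source Se1 imposes e)
bond 1 |J2  (C1: C, integral causality)
bond 0 |J1  (J2 effort already set via bond 1)
bond 3 |I1  (J1 needs exactly one f-in)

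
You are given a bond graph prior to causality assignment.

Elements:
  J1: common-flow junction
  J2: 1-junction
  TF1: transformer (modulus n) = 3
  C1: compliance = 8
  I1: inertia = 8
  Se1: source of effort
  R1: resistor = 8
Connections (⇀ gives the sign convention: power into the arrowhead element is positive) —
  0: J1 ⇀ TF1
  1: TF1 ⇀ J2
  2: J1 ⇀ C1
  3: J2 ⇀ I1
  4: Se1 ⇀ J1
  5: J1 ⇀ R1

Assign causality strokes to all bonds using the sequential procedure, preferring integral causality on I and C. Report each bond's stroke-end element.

#0 stroke→TF1
#1 stroke→J2
#2 stroke→J1
#3 stroke→I1
#4 stroke→J1
#5 stroke→J1

β4 stroke→J1  (Se1: effort source, stroke at far end)
β2 stroke→J1  (C1 integral (e out))
β3 stroke→I1  (prefer integral on I1)
β1 stroke→J2  (common-f at J2 fixed by 3)
β0 stroke→TF1  (through TF1, causality passes straight; one stroke at TF1)
β5 stroke→J1  (J1 flow already set via bond 0)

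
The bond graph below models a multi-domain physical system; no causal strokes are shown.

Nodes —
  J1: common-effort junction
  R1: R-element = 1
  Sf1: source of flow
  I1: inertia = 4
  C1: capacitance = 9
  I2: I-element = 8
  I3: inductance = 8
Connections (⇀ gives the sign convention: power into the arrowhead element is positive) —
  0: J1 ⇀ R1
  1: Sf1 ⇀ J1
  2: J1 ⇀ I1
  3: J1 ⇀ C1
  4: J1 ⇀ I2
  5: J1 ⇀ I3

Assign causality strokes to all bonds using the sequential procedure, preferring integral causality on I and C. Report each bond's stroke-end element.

bond 1 →Sf1  (source Sf1 imposes f)
bond 2 →I1  (I1: I, integral causality)
bond 3 →J1  (C1 integral (e out))
bond 0 →R1  (common-e at J1 fixed by 3)
bond 4 →I2  (0-jn J1 has e-setter on 3)
bond 5 →I3  (0-jn J1 has e-setter on 3)

β0 →R1
β1 →Sf1
β2 →I1
β3 →J1
β4 →I2
β5 →I3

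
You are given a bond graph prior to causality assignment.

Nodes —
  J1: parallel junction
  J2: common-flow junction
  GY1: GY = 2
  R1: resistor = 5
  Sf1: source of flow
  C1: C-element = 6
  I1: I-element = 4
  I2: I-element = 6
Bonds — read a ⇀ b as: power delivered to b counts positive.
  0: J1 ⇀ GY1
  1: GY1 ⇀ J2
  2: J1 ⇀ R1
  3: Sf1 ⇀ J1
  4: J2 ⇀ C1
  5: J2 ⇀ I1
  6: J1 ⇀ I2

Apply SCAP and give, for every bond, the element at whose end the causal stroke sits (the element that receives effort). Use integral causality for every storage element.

β3 stroke→Sf1  (source Sf1 imposes f)
β4 stroke→J2  (C1 outputs effort q/C1)
β5 stroke→I1  (prefer integral on I1)
β1 stroke→J2  (J2: bond 5 brought flow, rest push out)
β0 stroke→J1  (GY1: gyrator matches bond 1)
β2 stroke→R1  (0-jn J1 has e-setter on 0)
β6 stroke→I2  (common-e at J1 fixed by 0)

#0 stroke→J1
#1 stroke→J2
#2 stroke→R1
#3 stroke→Sf1
#4 stroke→J2
#5 stroke→I1
#6 stroke→I2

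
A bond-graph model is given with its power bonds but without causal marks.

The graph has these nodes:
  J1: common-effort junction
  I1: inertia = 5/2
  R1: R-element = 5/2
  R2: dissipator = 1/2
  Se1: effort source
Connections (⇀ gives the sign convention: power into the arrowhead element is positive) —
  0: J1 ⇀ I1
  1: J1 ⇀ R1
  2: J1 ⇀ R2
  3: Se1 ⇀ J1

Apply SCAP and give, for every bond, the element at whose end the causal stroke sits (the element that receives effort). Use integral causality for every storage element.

bond 0 stroke→I1
bond 1 stroke→R1
bond 2 stroke→R2
bond 3 stroke→J1

bond 3 stroke→J1  (Se1 (Se) sets effort on bond)
bond 0 stroke→I1  (J1: bond 3 brought effort, rest push out)
bond 1 stroke→R1  (0-jn J1 has e-setter on 3)
bond 2 stroke→R2  (0-jn J1 has e-setter on 3)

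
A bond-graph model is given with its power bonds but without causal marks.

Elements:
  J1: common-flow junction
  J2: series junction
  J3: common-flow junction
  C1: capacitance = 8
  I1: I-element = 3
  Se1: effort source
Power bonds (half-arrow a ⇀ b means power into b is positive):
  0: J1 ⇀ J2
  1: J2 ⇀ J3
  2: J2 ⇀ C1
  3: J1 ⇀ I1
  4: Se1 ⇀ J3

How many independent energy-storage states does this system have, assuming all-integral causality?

2  (C1, I1 all integral)

#4 stroke→J3  (Se1 (Se) sets effort on bond)
#1 stroke→J2  (only one flow-in slot at J3)
#2 stroke→J2  (C1 outputs effort q/C1)
#0 stroke→J1  (J2: last free bond brings flow in)
#3 stroke→I1  (only one flow-in slot at J1)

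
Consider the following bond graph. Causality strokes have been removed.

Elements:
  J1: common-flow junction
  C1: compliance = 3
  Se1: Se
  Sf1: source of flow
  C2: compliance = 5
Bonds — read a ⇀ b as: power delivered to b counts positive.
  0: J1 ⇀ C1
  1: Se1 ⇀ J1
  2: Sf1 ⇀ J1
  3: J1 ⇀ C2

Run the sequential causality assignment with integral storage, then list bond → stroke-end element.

#1 →J1  (source Se1 imposes e)
#2 →Sf1  (Sf1: flow source, stroke at near end)
#0 →J1  (J1: bond 2 brought flow, rest push out)
#3 →J1  (J1: bond 2 brought flow, rest push out)

β0 stroke→J1
β1 stroke→J1
β2 stroke→Sf1
β3 stroke→J1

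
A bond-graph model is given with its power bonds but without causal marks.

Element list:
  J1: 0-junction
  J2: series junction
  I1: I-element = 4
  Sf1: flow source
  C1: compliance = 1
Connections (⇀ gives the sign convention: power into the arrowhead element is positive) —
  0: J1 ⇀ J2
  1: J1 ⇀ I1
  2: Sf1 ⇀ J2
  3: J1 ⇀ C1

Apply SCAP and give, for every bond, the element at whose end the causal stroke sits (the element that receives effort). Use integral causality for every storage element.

β2 →Sf1  (Sf1: flow source, stroke at near end)
β0 →J2  (J2 flow already set via bond 2)
β1 →I1  (prefer integral on I1)
β3 →J1  (closing 0-jn rule on J1)

#0 stroke at J2
#1 stroke at I1
#2 stroke at Sf1
#3 stroke at J1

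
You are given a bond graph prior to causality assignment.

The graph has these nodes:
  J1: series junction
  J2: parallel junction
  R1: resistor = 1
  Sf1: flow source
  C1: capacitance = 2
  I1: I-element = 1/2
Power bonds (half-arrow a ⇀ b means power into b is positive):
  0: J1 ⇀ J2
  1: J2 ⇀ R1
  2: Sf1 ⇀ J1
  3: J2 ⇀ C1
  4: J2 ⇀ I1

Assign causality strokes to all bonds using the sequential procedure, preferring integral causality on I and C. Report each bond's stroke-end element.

b0 stroke→J1
b1 stroke→R1
b2 stroke→Sf1
b3 stroke→J2
b4 stroke→I1

β2 →Sf1  (Sf1 fixes flow; stroke at Sf1)
β0 →J1  (common-f at J1 fixed by 2)
β3 →J2  (C1: C, integral causality)
β1 →R1  (common-e at J2 fixed by 3)
β4 →I1  (J2: bond 3 brought effort, rest push out)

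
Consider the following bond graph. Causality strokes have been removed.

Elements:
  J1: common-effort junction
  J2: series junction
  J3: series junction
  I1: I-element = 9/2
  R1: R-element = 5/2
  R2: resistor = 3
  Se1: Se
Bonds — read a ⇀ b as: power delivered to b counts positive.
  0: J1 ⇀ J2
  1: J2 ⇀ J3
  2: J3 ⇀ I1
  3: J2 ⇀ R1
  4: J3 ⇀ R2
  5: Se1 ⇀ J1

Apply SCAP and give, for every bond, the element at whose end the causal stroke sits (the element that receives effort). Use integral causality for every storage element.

β5 →J1  (Se1 (Se) sets effort on bond)
β0 →J2  (0-jn J1 has e-setter on 5)
β2 →I1  (I1: I, integral causality)
β1 →J3  (J3: bond 2 brought flow, rest push out)
β4 →J3  (J3: bond 2 brought flow, rest push out)
β3 →J2  (J2 flow already set via bond 1)

#0 stroke→J2
#1 stroke→J3
#2 stroke→I1
#3 stroke→J2
#4 stroke→J3
#5 stroke→J1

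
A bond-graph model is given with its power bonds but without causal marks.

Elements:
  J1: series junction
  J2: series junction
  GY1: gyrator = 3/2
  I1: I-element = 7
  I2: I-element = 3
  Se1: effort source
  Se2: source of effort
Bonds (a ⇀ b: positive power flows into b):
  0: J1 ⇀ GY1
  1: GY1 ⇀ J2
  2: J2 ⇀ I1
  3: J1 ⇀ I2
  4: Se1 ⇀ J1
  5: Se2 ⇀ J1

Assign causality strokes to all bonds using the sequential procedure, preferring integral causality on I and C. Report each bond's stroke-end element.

b0 →J1
b1 →J2
b2 →I1
b3 →I2
b4 →J1
b5 →J1

β4 |J1  (Se1 fixes effort; stroke away)
β5 |J1  (Se2 (Se) sets effort on bond)
β2 |I1  (prefer integral on I1)
β1 |J2  (J2: bond 2 brought flow, rest push out)
β0 |J1  (GY1 both-in/both-out from 1)
β3 |I2  (only one flow-in slot at J1)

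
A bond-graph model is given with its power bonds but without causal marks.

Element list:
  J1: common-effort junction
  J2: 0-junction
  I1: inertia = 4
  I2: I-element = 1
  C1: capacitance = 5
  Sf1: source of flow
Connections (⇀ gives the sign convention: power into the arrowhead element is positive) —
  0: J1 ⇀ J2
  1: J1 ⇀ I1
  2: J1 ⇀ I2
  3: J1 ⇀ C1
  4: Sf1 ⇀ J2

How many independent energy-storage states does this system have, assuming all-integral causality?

3  (C1, I1, I2 all integral)

#4 →Sf1  (Sf1: flow source, stroke at near end)
#0 →J2  (only one effort-in slot at J2)
#1 →I1  (I1 integral (f out))
#2 →I2  (I2 outputs flow p/I2)
#3 →J1  (J1 needs exactly one e-in)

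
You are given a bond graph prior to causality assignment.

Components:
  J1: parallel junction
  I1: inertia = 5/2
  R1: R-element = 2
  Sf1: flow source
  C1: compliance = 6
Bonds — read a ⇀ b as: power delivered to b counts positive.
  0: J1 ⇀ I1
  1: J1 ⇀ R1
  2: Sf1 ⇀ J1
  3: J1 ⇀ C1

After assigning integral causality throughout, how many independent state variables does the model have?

2  (C1, I1 all integral)

bond 2 →Sf1  (Sf1 fixes flow; stroke at Sf1)
bond 0 →I1  (I1 outputs flow p/I1)
bond 3 →J1  (C1: C, integral causality)
bond 1 →R1  (0-jn J1 has e-setter on 3)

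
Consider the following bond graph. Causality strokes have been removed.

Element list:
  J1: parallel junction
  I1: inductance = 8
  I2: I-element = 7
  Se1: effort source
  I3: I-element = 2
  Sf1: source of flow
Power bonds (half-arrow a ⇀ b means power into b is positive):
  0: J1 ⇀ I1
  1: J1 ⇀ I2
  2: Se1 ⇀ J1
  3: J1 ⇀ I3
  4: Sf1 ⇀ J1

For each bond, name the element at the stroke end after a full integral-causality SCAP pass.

β2 stroke at J1  (Se1: effort source, stroke at far end)
β4 stroke at Sf1  (Sf1 (Sf) sets flow on bond)
β0 stroke at I1  (common-e at J1 fixed by 2)
β1 stroke at I2  (0-jn J1 has e-setter on 2)
β3 stroke at I3  (J1 effort already set via bond 2)

#0 stroke→I1
#1 stroke→I2
#2 stroke→J1
#3 stroke→I3
#4 stroke→Sf1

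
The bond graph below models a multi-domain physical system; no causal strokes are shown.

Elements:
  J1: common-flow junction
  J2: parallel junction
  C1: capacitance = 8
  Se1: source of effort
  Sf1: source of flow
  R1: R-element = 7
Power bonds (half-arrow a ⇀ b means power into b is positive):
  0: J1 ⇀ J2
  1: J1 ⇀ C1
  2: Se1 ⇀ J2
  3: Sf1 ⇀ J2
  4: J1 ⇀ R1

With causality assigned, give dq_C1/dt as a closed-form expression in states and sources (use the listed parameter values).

β2 stroke→J2  (Se1: effort source, stroke at far end)
β3 stroke→Sf1  (Sf1 (Sf) sets flow on bond)
β0 stroke→J1  (J2 effort already set via bond 2)
β1 stroke→J1  (C1 integral (e out))
β4 stroke→R1  (only one flow-in slot at J1)

dq_C1/dt = -E_Se1/7 - q_C1/56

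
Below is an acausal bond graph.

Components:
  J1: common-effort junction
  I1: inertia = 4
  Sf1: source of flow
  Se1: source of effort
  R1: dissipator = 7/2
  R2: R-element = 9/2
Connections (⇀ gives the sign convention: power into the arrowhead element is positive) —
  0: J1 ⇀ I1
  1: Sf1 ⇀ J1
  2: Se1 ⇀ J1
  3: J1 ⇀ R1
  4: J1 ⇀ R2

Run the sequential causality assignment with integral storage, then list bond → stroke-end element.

#0 stroke at I1
#1 stroke at Sf1
#2 stroke at J1
#3 stroke at R1
#4 stroke at R2

bond 1 stroke→Sf1  (Sf1 fixes flow; stroke at Sf1)
bond 2 stroke→J1  (Se1 fixes effort; stroke away)
bond 0 stroke→I1  (0-jn J1 has e-setter on 2)
bond 3 stroke→R1  (0-jn J1 has e-setter on 2)
bond 4 stroke→R2  (J1 effort already set via bond 2)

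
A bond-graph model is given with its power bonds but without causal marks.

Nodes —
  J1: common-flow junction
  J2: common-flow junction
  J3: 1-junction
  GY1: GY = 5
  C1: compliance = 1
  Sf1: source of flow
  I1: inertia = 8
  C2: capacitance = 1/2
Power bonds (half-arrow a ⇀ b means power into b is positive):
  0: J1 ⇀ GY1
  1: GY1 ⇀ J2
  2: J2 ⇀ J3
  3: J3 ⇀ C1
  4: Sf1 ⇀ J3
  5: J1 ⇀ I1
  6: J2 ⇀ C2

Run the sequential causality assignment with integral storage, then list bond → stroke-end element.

bond 0 →J1
bond 1 →J2
bond 2 →J3
bond 3 →J3
bond 4 →Sf1
bond 5 →I1
bond 6 →J2

b4 stroke→Sf1  (source Sf1 imposes f)
b2 stroke→J3  (J3 flow already set via bond 4)
b3 stroke→J3  (J3 flow already set via bond 4)
b1 stroke→J2  (1-jn J2 has f-setter on 2)
b6 stroke→J2  (J2: bond 2 brought flow, rest push out)
b0 stroke→J1  (GY1 both-in/both-out from 1)
b5 stroke→I1  (J1: last free bond brings flow in)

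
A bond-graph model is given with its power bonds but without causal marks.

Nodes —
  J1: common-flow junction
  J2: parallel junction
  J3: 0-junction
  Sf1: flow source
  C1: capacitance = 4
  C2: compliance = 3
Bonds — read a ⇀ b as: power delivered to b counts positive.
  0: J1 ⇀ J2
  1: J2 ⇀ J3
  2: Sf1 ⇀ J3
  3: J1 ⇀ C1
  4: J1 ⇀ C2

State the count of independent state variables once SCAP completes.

2  (C1, C2 all integral)

#2 stroke→Sf1  (Sf1 fixes flow; stroke at Sf1)
#1 stroke→J3  (closing 0-jn rule on J3)
#0 stroke→J2  (J2 needs exactly one e-in)
#3 stroke→J1  (J1: bond 0 brought flow, rest push out)
#4 stroke→J1  (common-f at J1 fixed by 0)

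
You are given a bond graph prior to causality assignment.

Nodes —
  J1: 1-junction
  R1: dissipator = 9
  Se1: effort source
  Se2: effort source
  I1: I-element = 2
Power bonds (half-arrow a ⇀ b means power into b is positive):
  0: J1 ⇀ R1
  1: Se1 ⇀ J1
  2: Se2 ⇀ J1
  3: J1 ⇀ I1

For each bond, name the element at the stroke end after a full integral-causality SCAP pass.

bond 1 stroke at J1  (Se1: effort source, stroke at far end)
bond 2 stroke at J1  (Se2: effort source, stroke at far end)
bond 3 stroke at I1  (I1: I, integral causality)
bond 0 stroke at J1  (1-jn J1 has f-setter on 3)

bond 0 |J1
bond 1 |J1
bond 2 |J1
bond 3 |I1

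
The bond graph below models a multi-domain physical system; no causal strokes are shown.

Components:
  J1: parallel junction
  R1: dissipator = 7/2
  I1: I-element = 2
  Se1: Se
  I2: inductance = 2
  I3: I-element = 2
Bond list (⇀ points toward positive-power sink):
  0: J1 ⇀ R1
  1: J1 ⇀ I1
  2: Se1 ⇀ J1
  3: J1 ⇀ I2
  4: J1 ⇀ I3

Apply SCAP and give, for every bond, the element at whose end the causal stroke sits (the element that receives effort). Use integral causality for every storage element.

b0 stroke at R1
b1 stroke at I1
b2 stroke at J1
b3 stroke at I2
b4 stroke at I3

#2 |J1  (Se1: effort source, stroke at far end)
#0 |R1  (0-jn J1 has e-setter on 2)
#1 |I1  (J1 effort already set via bond 2)
#3 |I2  (common-e at J1 fixed by 2)
#4 |I3  (common-e at J1 fixed by 2)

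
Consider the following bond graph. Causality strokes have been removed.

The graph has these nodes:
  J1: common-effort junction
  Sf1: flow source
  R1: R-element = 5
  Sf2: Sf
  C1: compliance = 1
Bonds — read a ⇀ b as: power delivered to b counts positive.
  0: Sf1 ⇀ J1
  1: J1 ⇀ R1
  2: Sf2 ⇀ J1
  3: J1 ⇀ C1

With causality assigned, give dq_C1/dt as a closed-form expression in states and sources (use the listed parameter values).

bond 0 stroke at Sf1  (Sf1 fixes flow; stroke at Sf1)
bond 2 stroke at Sf2  (Sf2 fixes flow; stroke at Sf2)
bond 3 stroke at J1  (C1 integral (e out))
bond 1 stroke at R1  (common-e at J1 fixed by 3)

dq_C1/dt = F_Sf1 + F_Sf2 - q_C1/5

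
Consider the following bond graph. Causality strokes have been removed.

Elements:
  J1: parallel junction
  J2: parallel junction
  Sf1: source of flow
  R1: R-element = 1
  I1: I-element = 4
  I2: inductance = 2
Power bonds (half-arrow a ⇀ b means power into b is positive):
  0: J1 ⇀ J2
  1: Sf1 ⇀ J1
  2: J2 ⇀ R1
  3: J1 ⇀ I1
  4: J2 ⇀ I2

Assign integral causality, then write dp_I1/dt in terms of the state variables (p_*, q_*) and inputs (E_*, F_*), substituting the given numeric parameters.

dp_I1/dt = F_Sf1 - p_I1/4 - p_I2/2

bond 1 stroke at Sf1  (Sf1 (Sf) sets flow on bond)
bond 3 stroke at I1  (prefer integral on I1)
bond 0 stroke at J1  (closing 0-jn rule on J1)
bond 4 stroke at I2  (I2 integral (f out))
bond 2 stroke at J2  (closing 0-jn rule on J2)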